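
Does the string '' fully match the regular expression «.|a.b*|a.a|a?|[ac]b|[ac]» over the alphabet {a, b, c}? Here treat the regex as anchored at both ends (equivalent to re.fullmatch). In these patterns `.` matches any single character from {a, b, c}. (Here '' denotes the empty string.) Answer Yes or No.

Yes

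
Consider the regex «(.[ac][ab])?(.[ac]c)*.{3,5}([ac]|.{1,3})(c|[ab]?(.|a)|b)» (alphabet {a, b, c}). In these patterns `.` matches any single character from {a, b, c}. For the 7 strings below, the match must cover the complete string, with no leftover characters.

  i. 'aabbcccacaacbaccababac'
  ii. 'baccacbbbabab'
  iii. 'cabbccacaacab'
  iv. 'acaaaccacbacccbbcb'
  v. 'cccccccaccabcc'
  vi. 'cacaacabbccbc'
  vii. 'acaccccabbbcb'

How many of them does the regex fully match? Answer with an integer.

i → match
ii → match
iii → match
iv → match
v → match
vi → match
vii → match
Total matched: 7

7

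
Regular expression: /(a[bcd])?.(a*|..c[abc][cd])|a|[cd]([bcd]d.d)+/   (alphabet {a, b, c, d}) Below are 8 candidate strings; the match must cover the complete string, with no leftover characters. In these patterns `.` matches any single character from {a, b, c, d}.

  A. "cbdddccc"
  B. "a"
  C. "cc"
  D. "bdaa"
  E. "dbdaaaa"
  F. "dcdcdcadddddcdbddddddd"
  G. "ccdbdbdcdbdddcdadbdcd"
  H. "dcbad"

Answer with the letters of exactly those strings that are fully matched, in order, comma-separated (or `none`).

B, G

A → no match
B → match
C → no match
D → no match
E → no match
F → no match
G → match
H → no match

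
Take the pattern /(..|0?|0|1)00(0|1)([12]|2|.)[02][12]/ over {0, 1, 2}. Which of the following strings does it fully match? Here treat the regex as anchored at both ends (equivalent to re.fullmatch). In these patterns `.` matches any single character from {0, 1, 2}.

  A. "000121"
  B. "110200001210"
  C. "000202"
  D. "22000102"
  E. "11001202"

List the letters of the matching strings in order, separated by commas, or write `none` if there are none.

A, C, D, E

A → match
B → no match
C → match
D → match
E → match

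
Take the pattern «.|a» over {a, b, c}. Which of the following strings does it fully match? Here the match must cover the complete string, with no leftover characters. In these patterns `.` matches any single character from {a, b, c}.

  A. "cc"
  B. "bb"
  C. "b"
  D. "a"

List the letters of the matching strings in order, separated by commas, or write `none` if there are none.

A → no match
B → no match
C → match
D → match

C, D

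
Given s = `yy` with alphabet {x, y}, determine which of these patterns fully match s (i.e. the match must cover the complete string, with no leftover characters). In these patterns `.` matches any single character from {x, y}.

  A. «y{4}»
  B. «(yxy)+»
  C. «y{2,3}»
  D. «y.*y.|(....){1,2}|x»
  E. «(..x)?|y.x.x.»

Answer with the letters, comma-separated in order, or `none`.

A → no match
B → no match — must start with `yxy`
C → match
D → no match
E → no match

C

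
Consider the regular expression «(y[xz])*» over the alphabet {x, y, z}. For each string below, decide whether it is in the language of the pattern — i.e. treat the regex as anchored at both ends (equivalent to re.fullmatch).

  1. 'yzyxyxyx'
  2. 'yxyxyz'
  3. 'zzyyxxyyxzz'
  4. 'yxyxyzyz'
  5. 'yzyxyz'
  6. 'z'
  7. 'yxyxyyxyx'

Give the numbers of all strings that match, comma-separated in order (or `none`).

1 → match
2 → match
3 → no match
4 → match
5 → match
6 → no match
7 → no match

1, 2, 4, 5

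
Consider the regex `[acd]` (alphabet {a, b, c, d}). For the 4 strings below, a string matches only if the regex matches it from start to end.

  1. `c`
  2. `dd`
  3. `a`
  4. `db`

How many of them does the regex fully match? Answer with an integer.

1 → match
2 → no match
3 → match
4 → no match
Total matched: 2

2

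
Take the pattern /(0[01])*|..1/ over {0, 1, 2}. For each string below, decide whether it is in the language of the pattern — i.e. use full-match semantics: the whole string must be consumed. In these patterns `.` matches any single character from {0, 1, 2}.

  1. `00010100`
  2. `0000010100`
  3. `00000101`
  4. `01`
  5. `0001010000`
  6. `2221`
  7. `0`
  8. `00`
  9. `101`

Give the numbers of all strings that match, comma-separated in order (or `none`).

1, 2, 3, 4, 5, 8, 9

1. `00010100` → match
2. `0000010100` → match
3. `00000101` → match
4. `01` → match
5. `0001010000` → match
6. `2221` → no match
7. `0` → no match
8. `00` → match
9. `101` → match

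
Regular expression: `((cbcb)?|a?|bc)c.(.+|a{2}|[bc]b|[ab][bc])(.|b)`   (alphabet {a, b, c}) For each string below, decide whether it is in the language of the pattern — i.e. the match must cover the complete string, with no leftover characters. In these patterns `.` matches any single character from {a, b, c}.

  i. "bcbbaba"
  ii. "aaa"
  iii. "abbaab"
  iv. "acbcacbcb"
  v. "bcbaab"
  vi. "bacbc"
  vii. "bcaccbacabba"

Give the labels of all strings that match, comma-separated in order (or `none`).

iv

i → no match
ii → no match
iii → no match
iv → match
v → no match
vi → no match
vii → no match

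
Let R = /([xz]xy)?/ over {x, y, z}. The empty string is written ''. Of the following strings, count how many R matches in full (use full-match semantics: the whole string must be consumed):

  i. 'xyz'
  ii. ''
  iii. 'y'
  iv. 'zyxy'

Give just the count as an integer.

i → no match
ii → match
iii → no match
iv → no match
Total matched: 1

1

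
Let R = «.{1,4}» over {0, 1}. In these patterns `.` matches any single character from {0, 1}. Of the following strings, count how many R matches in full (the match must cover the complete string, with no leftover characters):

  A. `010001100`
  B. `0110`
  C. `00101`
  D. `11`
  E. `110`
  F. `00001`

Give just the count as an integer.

A → no match
B → match
C → no match
D → match
E → match
F → no match
Total matched: 3

3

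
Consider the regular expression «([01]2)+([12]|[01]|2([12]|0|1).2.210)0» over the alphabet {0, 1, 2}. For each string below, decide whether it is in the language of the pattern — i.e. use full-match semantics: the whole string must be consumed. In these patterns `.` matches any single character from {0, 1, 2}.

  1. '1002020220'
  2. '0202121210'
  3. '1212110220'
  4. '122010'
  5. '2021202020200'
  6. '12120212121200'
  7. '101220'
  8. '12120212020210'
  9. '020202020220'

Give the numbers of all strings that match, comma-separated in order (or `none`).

2, 6, 8, 9

1 → no match
2 → match
3 → no match
4 → no match
5 → no match
6 → match
7 → no match
8 → match
9 → match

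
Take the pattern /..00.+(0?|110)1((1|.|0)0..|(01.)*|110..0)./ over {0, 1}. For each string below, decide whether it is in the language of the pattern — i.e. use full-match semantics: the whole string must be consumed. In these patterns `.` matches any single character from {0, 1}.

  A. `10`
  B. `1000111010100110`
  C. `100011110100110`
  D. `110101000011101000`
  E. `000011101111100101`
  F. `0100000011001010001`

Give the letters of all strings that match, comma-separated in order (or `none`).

B, C, E

A → no match
B → match
C → match
D → no match
E → match
F → no match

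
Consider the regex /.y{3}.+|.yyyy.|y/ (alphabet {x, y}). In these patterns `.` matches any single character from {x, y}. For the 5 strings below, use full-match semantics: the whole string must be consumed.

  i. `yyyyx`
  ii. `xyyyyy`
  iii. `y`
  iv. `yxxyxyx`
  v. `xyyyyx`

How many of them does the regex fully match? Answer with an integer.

4

i → match
ii → match
iii → match
iv → no match
v → match
Total matched: 4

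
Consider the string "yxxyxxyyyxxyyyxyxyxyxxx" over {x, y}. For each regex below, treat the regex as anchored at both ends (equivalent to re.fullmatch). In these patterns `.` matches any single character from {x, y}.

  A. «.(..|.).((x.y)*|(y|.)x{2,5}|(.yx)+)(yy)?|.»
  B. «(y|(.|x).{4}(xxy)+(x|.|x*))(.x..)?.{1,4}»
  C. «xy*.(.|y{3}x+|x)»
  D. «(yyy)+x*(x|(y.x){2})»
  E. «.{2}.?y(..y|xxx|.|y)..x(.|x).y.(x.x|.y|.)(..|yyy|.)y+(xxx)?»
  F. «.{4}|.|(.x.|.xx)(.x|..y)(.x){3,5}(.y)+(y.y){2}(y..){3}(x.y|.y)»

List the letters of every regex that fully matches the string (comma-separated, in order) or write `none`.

A → no match
B → no match
C → no match — must start with "x"
D → no match — must start with "yyy"
E → match
F → no match

E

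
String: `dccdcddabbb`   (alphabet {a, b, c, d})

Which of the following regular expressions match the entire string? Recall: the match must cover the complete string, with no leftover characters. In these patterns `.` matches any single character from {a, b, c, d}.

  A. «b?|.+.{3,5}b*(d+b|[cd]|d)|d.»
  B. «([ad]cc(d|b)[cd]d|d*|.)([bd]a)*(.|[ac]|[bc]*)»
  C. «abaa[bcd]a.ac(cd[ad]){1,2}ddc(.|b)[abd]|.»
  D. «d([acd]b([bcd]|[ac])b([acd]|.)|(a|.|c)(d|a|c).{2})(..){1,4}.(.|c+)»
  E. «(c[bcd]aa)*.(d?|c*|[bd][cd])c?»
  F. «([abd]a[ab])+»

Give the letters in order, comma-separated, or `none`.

B, D

A → no match
B → match
C → no match
D → match
E → no match
F → no match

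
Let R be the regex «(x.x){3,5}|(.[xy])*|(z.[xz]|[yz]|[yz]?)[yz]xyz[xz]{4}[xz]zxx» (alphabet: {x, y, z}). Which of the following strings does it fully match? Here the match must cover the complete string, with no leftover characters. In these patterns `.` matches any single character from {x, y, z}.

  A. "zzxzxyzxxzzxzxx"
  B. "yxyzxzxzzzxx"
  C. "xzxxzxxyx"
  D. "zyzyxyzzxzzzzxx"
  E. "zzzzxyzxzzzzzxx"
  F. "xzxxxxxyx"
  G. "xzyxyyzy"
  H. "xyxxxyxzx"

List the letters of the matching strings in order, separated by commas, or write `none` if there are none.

A, B, C, D, E, F

A → match
B → match
C → match
D → match
E → match
F → match
G → no match
H → no match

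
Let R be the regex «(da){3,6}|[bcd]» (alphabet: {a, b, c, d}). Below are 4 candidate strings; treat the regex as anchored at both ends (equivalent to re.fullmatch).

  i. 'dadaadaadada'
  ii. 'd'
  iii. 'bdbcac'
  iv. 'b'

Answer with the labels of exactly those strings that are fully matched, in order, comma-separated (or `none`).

ii, iv

i → no match
ii → match
iii → no match
iv → match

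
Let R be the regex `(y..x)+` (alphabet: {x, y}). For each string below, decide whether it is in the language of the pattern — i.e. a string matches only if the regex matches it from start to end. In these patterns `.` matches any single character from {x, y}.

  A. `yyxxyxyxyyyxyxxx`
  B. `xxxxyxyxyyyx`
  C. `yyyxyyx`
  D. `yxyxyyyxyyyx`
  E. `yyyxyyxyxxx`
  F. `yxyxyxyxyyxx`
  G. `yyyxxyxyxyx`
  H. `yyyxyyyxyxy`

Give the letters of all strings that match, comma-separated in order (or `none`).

A, D, F

A → match
B → no match — must start with `y`
C → no match
D → match
E → no match
F → match
G → no match
H → no match — must end with `x`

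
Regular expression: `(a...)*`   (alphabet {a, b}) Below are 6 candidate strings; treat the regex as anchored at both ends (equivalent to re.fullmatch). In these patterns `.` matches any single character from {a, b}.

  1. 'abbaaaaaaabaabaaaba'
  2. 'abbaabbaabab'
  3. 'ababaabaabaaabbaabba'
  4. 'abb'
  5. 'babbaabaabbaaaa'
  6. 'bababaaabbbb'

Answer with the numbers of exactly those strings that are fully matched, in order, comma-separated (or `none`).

1 → no match
2. 'abbaabbaabab' → match
3 → match
4. 'abb' → no match
5 → no match
6. 'bababaaabbbb' → no match

2, 3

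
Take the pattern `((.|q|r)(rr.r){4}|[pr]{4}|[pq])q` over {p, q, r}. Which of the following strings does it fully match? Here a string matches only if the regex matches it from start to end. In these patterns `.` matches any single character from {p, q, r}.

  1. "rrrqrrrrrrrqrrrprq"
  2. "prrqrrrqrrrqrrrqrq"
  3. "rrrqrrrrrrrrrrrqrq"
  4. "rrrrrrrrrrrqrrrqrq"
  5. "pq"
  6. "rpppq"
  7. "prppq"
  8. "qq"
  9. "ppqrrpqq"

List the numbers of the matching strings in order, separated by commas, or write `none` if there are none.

1 → match
2 → match
3 → match
4 → match
5 → match
6 → match
7 → match
8 → match
9 → no match

1, 2, 3, 4, 5, 6, 7, 8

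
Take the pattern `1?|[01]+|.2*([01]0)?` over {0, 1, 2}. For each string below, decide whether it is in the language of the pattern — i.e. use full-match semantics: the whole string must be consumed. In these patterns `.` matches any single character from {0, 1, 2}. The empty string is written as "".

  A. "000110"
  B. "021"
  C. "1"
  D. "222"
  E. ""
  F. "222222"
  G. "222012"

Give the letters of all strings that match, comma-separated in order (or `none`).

A. "000110" → match
B. "021" → no match
C. "1" → match
D. "222" → match
E. "" → match
F. "222222" → match
G. "222012" → no match

A, C, D, E, F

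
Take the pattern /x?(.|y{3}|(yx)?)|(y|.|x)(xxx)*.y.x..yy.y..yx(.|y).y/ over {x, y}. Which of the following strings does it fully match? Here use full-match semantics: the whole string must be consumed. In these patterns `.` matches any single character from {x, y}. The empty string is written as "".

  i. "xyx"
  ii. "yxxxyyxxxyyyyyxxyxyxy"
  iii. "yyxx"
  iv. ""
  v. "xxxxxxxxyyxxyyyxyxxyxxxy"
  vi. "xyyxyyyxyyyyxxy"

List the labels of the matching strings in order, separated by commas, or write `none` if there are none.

i, ii, iv, v

i → match
ii → match
iii → no match
iv → match
v → match
vi → no match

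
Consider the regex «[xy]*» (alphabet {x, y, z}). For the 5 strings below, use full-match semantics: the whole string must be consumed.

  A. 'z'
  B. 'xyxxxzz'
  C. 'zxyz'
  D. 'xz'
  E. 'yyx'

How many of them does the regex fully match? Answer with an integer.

1

A. 'z' → no match
B. 'xyxxxzz' → no match
C. 'zxyz' → no match
D. 'xz' → no match
E. 'yyx' → match
Total matched: 1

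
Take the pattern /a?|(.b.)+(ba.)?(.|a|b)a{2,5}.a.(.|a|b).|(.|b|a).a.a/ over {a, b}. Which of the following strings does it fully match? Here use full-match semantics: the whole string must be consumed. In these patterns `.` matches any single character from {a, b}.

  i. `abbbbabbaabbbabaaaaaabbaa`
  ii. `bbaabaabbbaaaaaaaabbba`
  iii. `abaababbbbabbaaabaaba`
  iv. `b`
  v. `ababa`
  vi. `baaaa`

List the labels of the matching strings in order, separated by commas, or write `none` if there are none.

i → no match
ii → no match
iii → match
iv → no match
v → match
vi → match

iii, v, vi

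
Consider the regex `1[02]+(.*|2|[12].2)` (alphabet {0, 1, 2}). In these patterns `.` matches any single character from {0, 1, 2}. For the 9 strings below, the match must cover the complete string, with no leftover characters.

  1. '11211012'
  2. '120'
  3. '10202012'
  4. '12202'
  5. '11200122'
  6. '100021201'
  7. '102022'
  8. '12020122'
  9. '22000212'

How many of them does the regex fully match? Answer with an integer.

6

1. '11211012' → no match
2. '120' → match
3. '10202012' → match
4. '12202' → match
5. '11200122' → no match
6. '100021201' → match
7. '102022' → match
8. '12020122' → match
9. '22000212' → no match — must start with '1'
Total matched: 6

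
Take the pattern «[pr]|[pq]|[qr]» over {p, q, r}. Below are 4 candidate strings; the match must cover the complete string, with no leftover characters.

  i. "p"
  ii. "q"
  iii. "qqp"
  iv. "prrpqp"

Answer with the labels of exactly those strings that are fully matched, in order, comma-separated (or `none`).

i → match
ii → match
iii → no match
iv → no match

i, ii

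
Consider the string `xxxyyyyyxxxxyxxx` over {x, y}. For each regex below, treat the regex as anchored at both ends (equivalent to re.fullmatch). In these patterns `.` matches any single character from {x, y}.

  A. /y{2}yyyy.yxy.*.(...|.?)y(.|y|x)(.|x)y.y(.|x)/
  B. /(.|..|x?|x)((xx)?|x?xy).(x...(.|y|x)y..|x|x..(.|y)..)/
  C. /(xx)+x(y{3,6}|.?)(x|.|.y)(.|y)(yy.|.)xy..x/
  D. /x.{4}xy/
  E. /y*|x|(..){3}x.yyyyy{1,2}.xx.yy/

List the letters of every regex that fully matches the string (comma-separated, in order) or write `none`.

C

A → no match — must start with `y`
B → no match
C → match
D → no match — must end with `xy`
E → no match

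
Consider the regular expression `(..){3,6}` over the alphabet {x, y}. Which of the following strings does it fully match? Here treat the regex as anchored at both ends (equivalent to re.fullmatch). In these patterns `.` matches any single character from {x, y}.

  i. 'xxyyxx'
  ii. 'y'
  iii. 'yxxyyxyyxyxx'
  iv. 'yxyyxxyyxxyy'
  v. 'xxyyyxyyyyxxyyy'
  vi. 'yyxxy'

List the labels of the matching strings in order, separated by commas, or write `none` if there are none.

i, iii, iv

i. 'xxyyxx' → match
ii. 'y' → no match
iii. 'yxxyyxyyxyxx' → match
iv. 'yxyyxxyyxxyy' → match
v → no match
vi. 'yyxxy' → no match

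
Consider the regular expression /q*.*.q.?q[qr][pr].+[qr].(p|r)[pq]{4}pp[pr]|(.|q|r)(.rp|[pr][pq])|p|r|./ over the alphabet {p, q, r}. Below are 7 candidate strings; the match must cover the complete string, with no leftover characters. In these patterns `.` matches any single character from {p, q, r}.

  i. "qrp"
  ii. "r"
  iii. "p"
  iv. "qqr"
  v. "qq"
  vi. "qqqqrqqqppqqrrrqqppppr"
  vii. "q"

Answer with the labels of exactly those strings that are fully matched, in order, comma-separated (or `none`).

i, ii, iii, vi, vii

i → match
ii → match
iii → match
iv → no match
v → no match
vi → match
vii → match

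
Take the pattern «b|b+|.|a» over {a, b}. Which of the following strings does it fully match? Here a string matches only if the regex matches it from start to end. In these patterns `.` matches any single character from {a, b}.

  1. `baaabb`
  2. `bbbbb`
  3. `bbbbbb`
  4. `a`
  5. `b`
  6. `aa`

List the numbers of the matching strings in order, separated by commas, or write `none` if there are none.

1. `baaabb` → no match
2. `bbbbb` → match
3. `bbbbbb` → match
4. `a` → match
5. `b` → match
6. `aa` → no match

2, 3, 4, 5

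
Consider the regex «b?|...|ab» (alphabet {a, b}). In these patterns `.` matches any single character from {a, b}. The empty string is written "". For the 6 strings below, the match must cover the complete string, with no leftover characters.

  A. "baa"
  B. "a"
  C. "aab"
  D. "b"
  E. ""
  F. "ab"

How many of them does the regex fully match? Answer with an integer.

A → match
B → no match
C → match
D → match
E → match
F → match
Total matched: 5

5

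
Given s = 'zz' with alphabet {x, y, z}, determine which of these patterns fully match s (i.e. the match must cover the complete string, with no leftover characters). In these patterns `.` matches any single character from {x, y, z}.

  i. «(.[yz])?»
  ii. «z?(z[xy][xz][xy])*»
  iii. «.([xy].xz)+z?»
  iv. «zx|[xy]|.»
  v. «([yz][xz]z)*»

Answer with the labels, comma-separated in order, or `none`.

i

i → match
ii → no match
iii → no match
iv → no match
v → no match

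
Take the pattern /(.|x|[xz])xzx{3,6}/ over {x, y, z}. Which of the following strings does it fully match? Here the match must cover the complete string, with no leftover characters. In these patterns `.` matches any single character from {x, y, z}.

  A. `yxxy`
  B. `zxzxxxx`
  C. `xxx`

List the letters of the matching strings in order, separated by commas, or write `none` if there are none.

A → no match — must end with `x`
B → match
C → no match

B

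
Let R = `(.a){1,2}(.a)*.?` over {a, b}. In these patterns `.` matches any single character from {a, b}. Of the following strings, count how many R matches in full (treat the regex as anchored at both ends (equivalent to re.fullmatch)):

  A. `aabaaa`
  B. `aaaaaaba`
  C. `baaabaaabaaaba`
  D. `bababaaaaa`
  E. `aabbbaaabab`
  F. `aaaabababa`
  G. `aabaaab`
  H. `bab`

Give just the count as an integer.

7

A → match
B → match
C → match
D → match
E → no match
F → match
G → match
H → match
Total matched: 7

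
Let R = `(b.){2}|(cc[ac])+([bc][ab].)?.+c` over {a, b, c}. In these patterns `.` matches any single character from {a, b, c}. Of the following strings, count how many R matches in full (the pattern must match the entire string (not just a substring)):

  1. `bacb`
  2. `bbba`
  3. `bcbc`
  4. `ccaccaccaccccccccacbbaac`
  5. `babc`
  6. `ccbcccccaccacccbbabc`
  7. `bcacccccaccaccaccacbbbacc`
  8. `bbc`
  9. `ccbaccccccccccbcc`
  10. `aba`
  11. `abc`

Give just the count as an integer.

4

1 → no match
2 → match
3 → match
4 → match
5 → match
6 → no match
7 → no match
8 → no match
9 → no match
10 → no match
11 → no match
Total matched: 4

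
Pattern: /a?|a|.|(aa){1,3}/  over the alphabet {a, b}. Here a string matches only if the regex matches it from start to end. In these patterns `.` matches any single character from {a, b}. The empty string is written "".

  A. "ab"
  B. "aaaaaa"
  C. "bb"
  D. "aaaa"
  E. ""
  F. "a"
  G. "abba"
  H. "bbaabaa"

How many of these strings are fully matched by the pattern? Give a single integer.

4

A → no match
B → match
C → no match
D → match
E → match
F → match
G → no match
H → no match
Total matched: 4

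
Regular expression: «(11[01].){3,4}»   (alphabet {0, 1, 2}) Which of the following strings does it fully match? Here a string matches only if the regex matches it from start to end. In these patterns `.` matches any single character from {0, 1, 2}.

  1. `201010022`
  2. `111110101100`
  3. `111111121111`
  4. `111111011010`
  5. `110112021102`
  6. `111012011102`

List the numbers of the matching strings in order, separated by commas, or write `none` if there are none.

1. `201010022` → no match — must start with `11`
2. `111110101100` → no match
3. `111111121111` → match
4. `111111011010` → no match
5. `110112021102` → no match
6. `111012011102` → no match

3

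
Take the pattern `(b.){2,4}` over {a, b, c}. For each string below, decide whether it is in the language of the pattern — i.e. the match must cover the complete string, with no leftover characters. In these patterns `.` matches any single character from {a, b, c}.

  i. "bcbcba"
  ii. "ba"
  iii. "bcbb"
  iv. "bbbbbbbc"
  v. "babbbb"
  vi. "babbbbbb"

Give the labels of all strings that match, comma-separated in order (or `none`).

i, iii, iv, v, vi

i → match
ii → no match
iii → match
iv → match
v → match
vi → match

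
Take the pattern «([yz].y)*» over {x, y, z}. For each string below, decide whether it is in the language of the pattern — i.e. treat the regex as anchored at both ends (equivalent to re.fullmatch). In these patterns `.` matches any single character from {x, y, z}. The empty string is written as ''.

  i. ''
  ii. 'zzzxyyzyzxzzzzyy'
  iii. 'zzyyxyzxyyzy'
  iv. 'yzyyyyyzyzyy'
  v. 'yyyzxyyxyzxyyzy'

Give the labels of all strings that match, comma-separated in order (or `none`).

i, iii, iv, v

i. '' → match
ii → no match
iii. 'zzyyxyzxyyzy' → match
iv. 'yzyyyyyzyzyy' → match
v → match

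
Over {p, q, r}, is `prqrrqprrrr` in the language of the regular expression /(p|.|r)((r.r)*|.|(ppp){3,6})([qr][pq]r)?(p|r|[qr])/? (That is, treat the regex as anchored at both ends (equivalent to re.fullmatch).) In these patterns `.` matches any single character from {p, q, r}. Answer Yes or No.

No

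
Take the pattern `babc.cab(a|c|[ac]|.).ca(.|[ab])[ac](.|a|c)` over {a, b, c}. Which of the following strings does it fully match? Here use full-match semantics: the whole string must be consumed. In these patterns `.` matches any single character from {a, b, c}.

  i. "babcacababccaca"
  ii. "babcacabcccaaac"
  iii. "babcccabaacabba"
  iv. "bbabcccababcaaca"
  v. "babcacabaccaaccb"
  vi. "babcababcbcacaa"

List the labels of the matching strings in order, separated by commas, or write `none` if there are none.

ii

i → no match
ii → match
iii → no match
iv → no match — must start with "babc"
v → no match
vi → no match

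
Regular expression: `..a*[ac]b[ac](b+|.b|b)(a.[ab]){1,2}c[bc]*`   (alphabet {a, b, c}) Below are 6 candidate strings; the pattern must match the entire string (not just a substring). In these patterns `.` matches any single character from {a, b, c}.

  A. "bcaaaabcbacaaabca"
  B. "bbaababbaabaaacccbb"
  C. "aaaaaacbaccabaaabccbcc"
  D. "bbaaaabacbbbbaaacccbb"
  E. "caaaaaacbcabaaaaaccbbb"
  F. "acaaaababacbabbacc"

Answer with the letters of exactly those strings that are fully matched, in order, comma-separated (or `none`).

A → no match
B → match
C → no match
D → no match
E → no match
F → no match

B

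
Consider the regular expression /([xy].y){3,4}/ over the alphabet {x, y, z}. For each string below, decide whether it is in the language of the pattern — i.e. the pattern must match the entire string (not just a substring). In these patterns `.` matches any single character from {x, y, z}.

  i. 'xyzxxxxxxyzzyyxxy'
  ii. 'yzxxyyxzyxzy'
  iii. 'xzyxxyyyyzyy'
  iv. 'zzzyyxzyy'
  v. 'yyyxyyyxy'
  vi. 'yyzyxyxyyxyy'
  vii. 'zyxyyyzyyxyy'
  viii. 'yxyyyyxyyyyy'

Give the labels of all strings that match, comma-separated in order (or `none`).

v, viii

i → no match
ii → no match
iii → no match
iv → no match
v → match
vi → no match
vii → no match
viii → match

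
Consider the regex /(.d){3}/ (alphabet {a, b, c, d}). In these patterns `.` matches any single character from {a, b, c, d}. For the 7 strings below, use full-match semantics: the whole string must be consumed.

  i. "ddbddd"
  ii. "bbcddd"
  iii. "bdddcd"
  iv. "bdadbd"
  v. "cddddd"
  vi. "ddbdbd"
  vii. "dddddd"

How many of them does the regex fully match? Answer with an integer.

i → match
ii → no match
iii → match
iv → match
v → match
vi → match
vii → match
Total matched: 6

6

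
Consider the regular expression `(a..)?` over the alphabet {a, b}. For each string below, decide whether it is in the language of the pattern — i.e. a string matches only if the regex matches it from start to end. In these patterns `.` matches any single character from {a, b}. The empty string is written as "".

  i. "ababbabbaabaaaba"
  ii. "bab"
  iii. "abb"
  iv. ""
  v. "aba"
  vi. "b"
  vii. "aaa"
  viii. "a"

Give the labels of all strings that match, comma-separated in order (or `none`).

i → no match
ii → no match
iii → match
iv → match
v → match
vi → no match
vii → match
viii → no match

iii, iv, v, vii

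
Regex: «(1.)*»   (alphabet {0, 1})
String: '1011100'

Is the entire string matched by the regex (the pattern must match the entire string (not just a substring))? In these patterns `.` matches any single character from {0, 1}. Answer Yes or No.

No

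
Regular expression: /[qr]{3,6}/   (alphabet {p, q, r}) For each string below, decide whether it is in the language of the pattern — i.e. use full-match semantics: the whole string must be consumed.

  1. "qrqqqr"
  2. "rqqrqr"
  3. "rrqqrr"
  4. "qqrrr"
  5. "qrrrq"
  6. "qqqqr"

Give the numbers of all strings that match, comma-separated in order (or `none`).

1, 2, 3, 4, 5, 6

1 → match
2 → match
3 → match
4 → match
5 → match
6 → match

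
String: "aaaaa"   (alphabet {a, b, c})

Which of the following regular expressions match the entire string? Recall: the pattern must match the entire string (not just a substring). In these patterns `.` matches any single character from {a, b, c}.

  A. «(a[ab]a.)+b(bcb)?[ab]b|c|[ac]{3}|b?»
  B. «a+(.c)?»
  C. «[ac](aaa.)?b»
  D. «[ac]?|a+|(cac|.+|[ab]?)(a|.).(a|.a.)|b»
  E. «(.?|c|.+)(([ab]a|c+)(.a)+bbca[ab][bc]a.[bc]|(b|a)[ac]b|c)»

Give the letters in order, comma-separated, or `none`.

B, D

A → no match
B → match
C → no match — must end with "b"
D → match
E → no match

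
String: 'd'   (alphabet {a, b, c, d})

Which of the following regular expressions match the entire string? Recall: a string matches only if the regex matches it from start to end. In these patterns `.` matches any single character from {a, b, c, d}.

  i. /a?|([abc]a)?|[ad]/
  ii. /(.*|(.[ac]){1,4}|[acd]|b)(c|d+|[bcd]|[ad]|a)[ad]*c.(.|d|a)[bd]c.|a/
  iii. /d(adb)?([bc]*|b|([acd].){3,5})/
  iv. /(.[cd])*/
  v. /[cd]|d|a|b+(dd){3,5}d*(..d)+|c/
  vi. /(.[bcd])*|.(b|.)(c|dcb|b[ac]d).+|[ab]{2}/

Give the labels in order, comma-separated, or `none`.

i → match
ii → no match
iii → match
iv → no match
v → match
vi → no match

i, iii, v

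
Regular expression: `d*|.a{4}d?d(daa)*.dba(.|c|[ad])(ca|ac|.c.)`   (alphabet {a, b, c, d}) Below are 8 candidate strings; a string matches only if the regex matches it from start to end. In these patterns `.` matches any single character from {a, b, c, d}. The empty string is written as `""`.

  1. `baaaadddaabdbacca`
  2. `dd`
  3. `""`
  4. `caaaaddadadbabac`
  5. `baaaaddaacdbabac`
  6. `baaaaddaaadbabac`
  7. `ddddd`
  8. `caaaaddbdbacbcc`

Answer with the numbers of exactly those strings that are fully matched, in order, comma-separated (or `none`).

1, 2, 3, 5, 6, 7, 8

1 → match
2. `dd` → match
3. `""` → match
4 → no match
5 → match
6 → match
7. `ddddd` → match
8 → match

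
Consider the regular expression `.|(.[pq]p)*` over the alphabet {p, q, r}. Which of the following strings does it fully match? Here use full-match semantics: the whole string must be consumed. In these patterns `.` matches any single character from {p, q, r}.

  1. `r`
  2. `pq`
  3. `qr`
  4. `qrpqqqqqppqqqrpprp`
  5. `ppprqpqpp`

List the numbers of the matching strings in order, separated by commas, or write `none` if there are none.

1, 5

1 → match
2 → no match
3 → no match
4 → no match
5 → match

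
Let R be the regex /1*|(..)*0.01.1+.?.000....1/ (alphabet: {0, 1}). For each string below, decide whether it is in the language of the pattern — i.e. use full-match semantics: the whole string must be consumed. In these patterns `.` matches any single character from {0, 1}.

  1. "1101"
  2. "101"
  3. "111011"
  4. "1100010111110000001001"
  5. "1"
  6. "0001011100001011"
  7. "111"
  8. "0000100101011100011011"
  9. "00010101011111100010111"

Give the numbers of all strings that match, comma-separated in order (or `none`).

1 → no match
2 → no match
3 → no match
4 → match
5 → match
6 → match
7 → match
8 → match
9 → match

4, 5, 6, 7, 8, 9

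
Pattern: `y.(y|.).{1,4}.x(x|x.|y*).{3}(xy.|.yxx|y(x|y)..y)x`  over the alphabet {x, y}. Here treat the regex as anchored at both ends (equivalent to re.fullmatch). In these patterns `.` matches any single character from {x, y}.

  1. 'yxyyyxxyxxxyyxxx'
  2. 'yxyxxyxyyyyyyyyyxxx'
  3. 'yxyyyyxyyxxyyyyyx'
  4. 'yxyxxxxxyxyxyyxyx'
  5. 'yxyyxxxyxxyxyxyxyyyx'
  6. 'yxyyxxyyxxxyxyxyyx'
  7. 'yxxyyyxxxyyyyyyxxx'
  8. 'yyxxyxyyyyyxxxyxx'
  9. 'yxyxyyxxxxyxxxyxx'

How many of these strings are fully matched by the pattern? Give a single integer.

8

1 → match
2 → match
3 → match
4 → no match
5 → match
6 → match
7 → match
8 → match
9 → match
Total matched: 8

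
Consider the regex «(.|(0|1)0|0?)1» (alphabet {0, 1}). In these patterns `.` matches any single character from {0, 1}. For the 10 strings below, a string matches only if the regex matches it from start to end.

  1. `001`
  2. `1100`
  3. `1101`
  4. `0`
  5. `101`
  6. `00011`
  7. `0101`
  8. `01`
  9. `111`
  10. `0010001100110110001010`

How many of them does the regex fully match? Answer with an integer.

1. `001` → match
2. `1100` → no match — must end with `1`
3. `1101` → no match
4. `0` → no match — must end with `1`
5. `101` → match
6. `00011` → no match
7. `0101` → no match
8. `01` → match
9. `111` → no match
10 → no match — must end with `1`
Total matched: 3

3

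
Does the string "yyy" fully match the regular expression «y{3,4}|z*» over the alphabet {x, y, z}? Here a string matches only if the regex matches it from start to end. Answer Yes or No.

Yes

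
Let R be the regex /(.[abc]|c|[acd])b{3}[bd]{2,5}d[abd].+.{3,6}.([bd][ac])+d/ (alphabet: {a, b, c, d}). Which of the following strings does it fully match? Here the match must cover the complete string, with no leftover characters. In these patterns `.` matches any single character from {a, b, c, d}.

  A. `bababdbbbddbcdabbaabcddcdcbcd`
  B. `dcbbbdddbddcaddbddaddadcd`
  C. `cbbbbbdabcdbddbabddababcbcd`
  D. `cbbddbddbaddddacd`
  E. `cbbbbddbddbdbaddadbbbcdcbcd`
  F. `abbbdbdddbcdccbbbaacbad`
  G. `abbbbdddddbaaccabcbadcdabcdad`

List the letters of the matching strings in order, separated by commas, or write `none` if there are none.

A → no match
B → match
C → match
D → no match
E → match
F → match
G → match

B, C, E, F, G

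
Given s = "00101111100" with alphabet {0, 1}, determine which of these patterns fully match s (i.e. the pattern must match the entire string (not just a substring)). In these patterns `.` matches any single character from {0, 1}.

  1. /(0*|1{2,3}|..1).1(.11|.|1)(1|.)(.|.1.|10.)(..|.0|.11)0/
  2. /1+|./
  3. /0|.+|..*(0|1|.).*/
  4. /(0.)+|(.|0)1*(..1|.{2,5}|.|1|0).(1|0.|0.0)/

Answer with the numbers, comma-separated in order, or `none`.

1, 3

1 → match
2 → no match
3 → match
4 → no match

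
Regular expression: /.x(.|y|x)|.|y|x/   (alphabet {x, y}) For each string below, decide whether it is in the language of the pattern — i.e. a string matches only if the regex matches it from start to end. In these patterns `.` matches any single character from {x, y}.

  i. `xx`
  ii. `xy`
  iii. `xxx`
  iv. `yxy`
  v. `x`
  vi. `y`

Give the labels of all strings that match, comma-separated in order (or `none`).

iii, iv, v, vi

i → no match
ii → no match
iii → match
iv → match
v → match
vi → match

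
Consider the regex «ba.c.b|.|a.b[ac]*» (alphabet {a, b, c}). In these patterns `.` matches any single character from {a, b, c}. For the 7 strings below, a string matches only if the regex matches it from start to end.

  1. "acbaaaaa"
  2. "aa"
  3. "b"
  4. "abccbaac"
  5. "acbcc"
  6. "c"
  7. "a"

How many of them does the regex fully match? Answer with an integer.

1. "acbaaaaa" → match
2. "aa" → no match
3. "b" → match
4. "abccbaac" → no match
5. "acbcc" → match
6. "c" → match
7. "a" → match
Total matched: 5

5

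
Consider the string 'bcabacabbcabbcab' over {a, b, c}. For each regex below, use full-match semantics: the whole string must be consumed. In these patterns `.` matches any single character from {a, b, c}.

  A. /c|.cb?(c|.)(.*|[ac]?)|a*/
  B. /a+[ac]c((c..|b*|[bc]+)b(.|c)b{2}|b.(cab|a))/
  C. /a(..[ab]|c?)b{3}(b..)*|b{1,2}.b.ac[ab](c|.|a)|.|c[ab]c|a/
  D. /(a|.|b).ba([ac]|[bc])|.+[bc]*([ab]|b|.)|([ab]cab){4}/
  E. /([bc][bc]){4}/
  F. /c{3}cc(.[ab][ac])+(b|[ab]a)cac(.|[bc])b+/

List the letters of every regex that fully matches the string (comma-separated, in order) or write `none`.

A → match
B → no match — must start with 'a'
C → no match
D → match
E → no match
F → no match — must start with 'c'

A, D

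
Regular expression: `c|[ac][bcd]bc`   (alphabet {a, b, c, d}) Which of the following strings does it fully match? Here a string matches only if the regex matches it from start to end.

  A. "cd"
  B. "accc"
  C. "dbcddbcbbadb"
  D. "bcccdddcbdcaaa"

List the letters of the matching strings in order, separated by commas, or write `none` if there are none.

none

A. "cd" → no match
B. "accc" → no match
C. "dbcddbcbbadb" → no match
D → no match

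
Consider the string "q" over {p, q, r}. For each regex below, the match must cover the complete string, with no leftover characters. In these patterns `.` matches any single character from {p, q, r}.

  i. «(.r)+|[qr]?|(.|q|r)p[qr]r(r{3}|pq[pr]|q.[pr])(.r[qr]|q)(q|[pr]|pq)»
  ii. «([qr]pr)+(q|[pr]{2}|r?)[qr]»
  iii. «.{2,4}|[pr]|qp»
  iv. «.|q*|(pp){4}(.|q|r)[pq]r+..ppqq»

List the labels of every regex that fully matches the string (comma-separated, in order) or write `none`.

i, iv

i → match
ii → no match
iii → no match
iv → match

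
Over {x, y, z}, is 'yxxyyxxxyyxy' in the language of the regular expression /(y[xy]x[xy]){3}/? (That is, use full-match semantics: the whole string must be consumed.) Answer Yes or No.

Yes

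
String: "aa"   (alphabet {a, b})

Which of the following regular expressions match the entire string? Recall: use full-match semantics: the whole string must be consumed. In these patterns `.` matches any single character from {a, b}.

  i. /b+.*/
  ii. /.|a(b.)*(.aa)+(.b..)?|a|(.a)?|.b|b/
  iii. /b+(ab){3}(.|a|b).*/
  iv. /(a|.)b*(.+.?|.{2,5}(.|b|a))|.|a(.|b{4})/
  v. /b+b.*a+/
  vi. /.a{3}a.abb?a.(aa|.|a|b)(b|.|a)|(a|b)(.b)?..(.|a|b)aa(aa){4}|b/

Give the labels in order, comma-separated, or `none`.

i → no match — must start with "b"
ii → match
iii → no match — must start with "b"
iv → match
v → no match — must start with "b"
vi → no match

ii, iv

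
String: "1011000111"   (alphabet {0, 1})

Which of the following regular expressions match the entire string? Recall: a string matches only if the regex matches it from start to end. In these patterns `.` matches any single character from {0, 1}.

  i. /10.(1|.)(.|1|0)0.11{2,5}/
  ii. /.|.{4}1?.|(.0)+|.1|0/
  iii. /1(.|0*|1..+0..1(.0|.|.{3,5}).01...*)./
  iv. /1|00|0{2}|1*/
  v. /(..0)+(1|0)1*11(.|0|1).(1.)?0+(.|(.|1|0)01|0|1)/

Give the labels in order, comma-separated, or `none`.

i

i → match
ii → no match
iii → no match
iv → no match
v → no match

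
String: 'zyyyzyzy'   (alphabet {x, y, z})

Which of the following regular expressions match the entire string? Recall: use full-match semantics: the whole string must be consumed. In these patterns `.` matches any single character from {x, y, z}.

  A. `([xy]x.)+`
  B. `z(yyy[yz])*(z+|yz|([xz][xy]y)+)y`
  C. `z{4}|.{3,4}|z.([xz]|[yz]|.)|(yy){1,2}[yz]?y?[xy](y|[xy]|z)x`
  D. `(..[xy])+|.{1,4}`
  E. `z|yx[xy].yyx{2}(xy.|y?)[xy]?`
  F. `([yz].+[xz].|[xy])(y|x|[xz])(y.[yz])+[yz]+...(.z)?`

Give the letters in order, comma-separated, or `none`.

B

A → no match
B → match
C → no match
D → no match
E → no match
F → no match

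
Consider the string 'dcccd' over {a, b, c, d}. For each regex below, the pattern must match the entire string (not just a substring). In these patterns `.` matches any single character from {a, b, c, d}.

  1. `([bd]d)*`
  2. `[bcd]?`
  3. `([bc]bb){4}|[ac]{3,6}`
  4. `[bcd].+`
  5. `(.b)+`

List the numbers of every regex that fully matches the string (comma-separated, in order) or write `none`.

1 → no match
2 → no match
3 → no match
4 → match
5 → no match — must end with 'b'

4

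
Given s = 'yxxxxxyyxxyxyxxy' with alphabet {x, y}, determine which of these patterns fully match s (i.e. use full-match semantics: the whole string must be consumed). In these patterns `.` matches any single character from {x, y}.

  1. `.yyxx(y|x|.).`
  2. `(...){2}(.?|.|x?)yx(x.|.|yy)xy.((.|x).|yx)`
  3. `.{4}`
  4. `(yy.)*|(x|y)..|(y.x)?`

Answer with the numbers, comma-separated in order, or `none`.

2

1 → no match
2 → match
3 → no match
4 → no match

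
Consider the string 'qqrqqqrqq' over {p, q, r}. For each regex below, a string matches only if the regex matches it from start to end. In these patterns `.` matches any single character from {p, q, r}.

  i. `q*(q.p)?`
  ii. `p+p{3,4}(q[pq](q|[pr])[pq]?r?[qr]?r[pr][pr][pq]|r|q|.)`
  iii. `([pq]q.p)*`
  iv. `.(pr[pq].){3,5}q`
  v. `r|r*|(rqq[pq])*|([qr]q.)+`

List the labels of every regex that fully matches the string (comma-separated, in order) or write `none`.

i → no match
ii → no match — must start with 'p'
iii → no match
iv → no match
v → match

v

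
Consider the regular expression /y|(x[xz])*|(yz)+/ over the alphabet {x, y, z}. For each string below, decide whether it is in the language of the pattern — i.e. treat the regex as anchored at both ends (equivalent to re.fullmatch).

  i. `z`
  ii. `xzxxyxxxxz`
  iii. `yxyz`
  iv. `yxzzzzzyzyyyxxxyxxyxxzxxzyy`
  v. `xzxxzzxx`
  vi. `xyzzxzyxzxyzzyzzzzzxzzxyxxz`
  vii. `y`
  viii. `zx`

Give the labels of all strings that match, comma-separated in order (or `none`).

vii

i. `z` → no match
ii. `xzxxyxxxxz` → no match
iii. `yxyz` → no match
iv → no match
v. `xzxxzzxx` → no match
vi → no match
vii. `y` → match
viii. `zx` → no match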